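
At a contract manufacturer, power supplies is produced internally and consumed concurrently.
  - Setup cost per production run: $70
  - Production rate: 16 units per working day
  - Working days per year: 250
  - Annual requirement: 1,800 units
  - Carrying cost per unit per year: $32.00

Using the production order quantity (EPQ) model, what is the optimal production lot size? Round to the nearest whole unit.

Daily demand d = 1,800/250 = 7.200; p = 16; 1 − d/p = 0.55000
EPQ = √(2DS / (H(1 − d/p)))
    = √(2 × 1,800 × 70 / (32 × 0.55000)) ≈ 119.66

120 units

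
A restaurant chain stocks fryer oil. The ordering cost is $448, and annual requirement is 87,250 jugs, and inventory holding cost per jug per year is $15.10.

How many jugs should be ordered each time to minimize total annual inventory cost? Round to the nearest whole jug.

Q* = √(2·D·S / H) = √(2·87,250·448 / 15.1) = √5,177,218.5 ≈ 2,275.35

2,275 jugs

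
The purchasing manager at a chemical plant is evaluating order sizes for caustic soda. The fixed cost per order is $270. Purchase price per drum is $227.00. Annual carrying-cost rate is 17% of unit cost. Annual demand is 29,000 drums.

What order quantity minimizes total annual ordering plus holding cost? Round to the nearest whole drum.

Holding cost per drum per year: H = 17% × $227 = $38.5900
2DS/H = 2·29,000·270/38.59 = 405,804.61
EOQ = √405,804.61 ≈ 637.03

637 drums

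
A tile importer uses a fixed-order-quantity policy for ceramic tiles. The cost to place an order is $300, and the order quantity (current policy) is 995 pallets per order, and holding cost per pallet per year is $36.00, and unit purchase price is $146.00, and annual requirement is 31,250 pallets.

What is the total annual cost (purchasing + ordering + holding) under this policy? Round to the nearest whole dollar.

Annual ordering cost = (D/Q)·S = (31,250/995) × 300 = $9,422.11
Annual holding cost  = (Q/2)·H = (995/2) × 36 = $17,910.00
Purchase cost = D·C = 31,250 × 146 = $4,562,500.00
Total = $9,422.11 + $17,910.00 + $4,562,500.00 = $4,589,832.11

$4,589,832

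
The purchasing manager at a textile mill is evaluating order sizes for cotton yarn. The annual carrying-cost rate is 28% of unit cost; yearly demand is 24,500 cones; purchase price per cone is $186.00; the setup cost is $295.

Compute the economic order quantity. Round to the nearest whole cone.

527 cones

Holding cost per cone per year: H = 28% × $186 = $52.0800
2DS/H = 2·24,500·295/52.08 = 277,553.76
EOQ = √277,553.76 ≈ 526.83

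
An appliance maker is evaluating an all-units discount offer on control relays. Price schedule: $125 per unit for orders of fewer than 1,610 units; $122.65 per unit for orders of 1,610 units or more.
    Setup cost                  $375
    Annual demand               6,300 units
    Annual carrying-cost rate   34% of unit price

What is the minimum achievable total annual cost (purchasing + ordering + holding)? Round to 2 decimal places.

H₁ = 34%×$125 = $42.5000;  H₂ = 34%×$122.65 = $41.7010
EOQ₁ = √(2×6,300×375/42.5000) = 333.43  (< 1,610, feasible at tier 1)
EOQ₂ = √(2×6,300×375/41.7010) = 336.61  (< 1,610 → use Q = 1,610 at tier-2 price)
TC(tier 1 (EOQ₁), Q≈333.4) = $801,670.83
TC(tier 2, Q≈1,610.0) = $807,731.70
Minimum at tier 1 (EOQ₁): $801,670.83

$801,670.83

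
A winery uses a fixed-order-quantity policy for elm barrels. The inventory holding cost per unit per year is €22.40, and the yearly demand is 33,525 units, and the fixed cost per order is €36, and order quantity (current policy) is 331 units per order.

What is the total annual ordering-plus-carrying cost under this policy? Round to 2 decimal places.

€7,353.42

Annual ordering cost = (D/Q)·S = (33,525/331) × 36 = €3,646.22
Annual holding cost  = (Q/2)·H = (331/2) × 22.4 = €3,707.20
Total = €3,646.22 + €3,707.20 = €7,353.42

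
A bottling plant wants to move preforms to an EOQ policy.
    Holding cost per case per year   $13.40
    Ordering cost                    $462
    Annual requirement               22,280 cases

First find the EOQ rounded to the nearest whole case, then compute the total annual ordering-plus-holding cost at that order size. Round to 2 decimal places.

EOQ = √(2DS/H) = √(2 × 22,280 × 462 / 13.4)
    = √(1,536,322.39) ≈ 1,239.48 → Q = 1,239 cases
Ordering: D/Q × S = 22,280/1,239 × $462 = $8,307.80
Holding:  Q/2 × H = 1,239/2 × $13.4 = $8,301.30
Total = $8,307.80 + $8,301.30 = $16,609.10

$16,609.10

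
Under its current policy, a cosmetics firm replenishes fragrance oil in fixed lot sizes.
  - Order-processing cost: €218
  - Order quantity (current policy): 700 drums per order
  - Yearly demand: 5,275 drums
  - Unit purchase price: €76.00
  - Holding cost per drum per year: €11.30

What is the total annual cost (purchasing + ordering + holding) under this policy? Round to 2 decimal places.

Ordering: D/Q × S = 5,275/700 × €218 = €1,642.79
Holding:  Q/2 × H = 700/2 × €11.3 = €3,955.00
Purchase cost = D·C = 5,275 × 76 = €400,900.00
Total = €1,642.79 + €3,955.00 + €400,900.00 = €406,497.79

€406,497.79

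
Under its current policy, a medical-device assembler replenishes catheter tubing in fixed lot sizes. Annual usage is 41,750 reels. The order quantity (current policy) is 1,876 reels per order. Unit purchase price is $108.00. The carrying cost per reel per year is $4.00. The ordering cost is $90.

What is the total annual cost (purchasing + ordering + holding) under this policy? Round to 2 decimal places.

Ordering: D/Q × S = 41,750/1,876 × $90 = $2,002.93
Holding:  Q/2 × H = 1,876/2 × $4 = $3,752.00
Purchase cost = D·C = 41,750 × 108 = $4,509,000.00
Total = $2,002.93 + $3,752.00 + $4,509,000.00 = $4,514,754.93

$4,514,754.93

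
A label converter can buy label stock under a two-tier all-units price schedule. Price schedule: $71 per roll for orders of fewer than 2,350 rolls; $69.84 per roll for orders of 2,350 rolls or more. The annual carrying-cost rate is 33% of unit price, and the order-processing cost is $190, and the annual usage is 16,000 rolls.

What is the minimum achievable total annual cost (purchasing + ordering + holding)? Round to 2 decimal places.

H₁ = 33%×$71 = $23.4300;  H₂ = 33%×$69.84 = $23.0472
EOQ₁ = √(2×16,000×190/23.4300) = 509.41  (< 2,350, feasible at tier 1)
EOQ₂ = √(2×16,000×190/23.0472) = 513.62  (< 2,350 → use Q = 2,350 at tier-2 price)
TC(tier 1 (EOQ₁), Q≈509.4) = $1,147,935.43
TC(tier 2, Q≈2,350.0) = $1,145,814.08
Minimum at tier 2: $1,145,814.08

$1,145,814.08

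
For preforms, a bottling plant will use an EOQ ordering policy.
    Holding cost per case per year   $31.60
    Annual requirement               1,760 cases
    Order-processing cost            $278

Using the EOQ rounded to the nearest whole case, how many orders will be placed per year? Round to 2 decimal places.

Optimal lot size Q* = (2 × 1,760 × $278 / $31.6)^½ ≈ 175.97 → Q = 176
Orders per year = D/Q = 1,760 / 176 = 10.000

10.00 orders per year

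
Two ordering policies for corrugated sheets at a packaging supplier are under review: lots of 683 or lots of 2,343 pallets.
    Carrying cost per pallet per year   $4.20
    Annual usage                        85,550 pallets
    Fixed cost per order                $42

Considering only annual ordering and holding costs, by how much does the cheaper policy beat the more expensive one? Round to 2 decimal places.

$241.21

For each Q, cost = (D/Q)·S + (Q/2)·H.
TC(683) = (85,550/683)×42 + (683/2)×4.2 = $6,695.06
TC(2,343) = (85,550/2,343)×42 + (2,343/2)×4.2 = $6,453.85
Lots of 2,343 are cheaper by $241.21.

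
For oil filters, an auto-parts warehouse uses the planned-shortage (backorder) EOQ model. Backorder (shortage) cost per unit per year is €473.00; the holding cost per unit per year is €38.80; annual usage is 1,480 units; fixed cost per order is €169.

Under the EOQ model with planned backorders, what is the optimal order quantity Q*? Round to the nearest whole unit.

118 units

Q* = √(2DS/H) · √((H + b)/b)
   = √(2 × 1,480 × 169 / 38.8) · √((38.8 + 473) / 473)
   = 113.546 × 1.0402 ≈ 118.11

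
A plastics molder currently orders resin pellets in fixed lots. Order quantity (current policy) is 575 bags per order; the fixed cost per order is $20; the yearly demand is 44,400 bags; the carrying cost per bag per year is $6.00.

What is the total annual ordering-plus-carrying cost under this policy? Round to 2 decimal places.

Ordering: D/Q × S = 44,400/575 × $20 = $1,544.35
Holding:  Q/2 × H = 575/2 × $6 = $1,725.00
Total = $1,544.35 + $1,725.00 = $3,269.35

$3,269.35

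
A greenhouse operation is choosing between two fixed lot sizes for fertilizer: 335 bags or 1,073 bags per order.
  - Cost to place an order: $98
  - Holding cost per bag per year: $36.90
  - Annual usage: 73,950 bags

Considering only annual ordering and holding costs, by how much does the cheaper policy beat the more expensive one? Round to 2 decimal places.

$1,262.98

TC(Q) = (D/Q)S + (Q/2)H
TC(335) = (73,950/335)×98 + (335/2)×36.9 = $27,813.88
TC(1,073) = (73,950/1,073)×98 + (1,073/2)×36.9 = $26,550.90
Cheaper: Q = 1,073.  Difference = $1,262.98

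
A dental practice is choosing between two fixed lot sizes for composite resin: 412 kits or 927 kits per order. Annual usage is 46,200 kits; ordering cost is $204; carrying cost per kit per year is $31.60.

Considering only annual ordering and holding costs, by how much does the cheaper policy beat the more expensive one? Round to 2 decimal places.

$4,571.74

Annual cost at Q: ordering D·S/Q plus holding Q·H/2.
TC(412) = (46,200/412)×204 + (412/2)×31.6 = $29,385.33
TC(927) = (46,200/927)×204 + (927/2)×31.6 = $24,813.59
Lots of 927 are cheaper by $4,571.74.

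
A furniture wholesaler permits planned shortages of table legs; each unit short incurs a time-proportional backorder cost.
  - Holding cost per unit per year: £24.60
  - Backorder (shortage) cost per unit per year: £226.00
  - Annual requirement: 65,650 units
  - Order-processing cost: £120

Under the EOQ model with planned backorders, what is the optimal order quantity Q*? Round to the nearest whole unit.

843 units

Basic EOQ = √(2·65,650·120/24.6) = 800.305
Backorder adjustment √((H+b)/b) = √((24.6+226)/226) = 1.0530
Q* = 800.305 × 1.0530 ≈ 842.74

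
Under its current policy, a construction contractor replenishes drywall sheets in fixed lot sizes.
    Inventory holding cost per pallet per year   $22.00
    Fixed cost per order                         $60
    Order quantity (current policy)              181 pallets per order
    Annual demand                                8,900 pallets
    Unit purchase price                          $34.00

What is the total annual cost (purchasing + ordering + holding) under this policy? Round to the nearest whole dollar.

$307,541

Orders/yr = 8,900/181 = 49.171; ordering cost = 49.171 × $60 = $2,950.28
Average inventory = 181/2 = 90.5; holding cost = 90.5 × $22 = $1,991.00
Purchase cost = D·C = 8,900 × 34 = $302,600.00
Total = $2,950.28 + $1,991.00 + $302,600.00 = $307,541.28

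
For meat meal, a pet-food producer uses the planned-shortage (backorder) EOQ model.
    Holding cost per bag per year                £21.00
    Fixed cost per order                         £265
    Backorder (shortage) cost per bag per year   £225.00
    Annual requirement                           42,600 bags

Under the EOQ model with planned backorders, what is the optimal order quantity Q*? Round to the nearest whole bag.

1,084 bags

Basic EOQ = √(2·42,600·265/21) = 1,036.891
Backorder adjustment √((H+b)/b) = √((21+225)/225) = 1.0456
Q* = 1,036.891 × 1.0456 ≈ 1,084.20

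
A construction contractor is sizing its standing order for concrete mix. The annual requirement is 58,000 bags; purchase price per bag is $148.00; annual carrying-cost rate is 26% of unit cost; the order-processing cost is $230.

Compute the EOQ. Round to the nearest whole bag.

Carrying cost H = $148 × 26% = $38.4800/bag/yr
Q* = √(2·D·S / H) = √(2·58,000·230 / 38.48) = √693,347.2 ≈ 832.67

833 bags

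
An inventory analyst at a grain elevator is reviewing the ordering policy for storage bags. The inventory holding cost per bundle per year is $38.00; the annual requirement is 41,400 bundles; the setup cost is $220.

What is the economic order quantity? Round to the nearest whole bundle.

692 bundles

2DS/H = 2·41,400·220/38 = 479,368.42
EOQ = √479,368.42 ≈ 692.36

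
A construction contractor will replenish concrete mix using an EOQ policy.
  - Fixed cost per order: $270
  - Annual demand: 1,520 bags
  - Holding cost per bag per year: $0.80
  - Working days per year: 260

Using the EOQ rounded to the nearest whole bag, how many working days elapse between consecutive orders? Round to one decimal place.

Q* = √(2·D·S / H) = √(2·1,520·270 / 0.8) = √1,026,000.0 ≈ 1,012.92 → Q = 1,013 bags
T = Q/D × 260 days = 1,013/1,520 × 260 = 173.276 days

173.3 days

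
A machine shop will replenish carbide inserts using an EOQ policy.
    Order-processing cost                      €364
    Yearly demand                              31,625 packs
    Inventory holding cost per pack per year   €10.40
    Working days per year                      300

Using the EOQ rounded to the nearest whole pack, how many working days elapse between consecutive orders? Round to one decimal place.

14.1 days

Q* = √(2·D·S / H) = √(2·31,625·364 / 10.4) = √2,213,750.0 ≈ 1,487.87 → Q = 1,488 packs
Days between orders = 300 / (D/Q) = 300 / 21.253 ≈ 14.115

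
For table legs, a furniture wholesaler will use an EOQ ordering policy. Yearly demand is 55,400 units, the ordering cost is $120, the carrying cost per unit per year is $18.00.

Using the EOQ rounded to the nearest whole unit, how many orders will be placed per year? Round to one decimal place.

EOQ = √(2DS/H) = √(2 × 55,400 × 120 / 18)
    = √(738,666.67) ≈ 859.46 → Q = 859
N = D/Q = 55,400/859 ≈ 64.494 orders/yr

64.5 orders per year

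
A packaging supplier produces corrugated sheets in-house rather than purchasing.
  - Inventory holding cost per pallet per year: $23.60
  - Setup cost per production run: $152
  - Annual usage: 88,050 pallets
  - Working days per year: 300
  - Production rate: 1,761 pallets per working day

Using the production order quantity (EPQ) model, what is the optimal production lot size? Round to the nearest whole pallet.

d = 88,050/300 = 293.5000 pallets/day;  effective holding cost H(1 − d/p) = 23.6·(1 − 293.5000/1761) = 19.66667
Q* = √(2DS / H_eff) = √(2·88,050·152 / 19.66667) ≈ 1,166.64

1,167 pallets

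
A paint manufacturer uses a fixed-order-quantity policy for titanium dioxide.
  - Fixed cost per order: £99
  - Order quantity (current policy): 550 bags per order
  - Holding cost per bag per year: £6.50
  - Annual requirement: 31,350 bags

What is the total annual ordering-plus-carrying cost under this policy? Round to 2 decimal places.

Ordering: D/Q × S = 31,350/550 × £99 = £5,643.00
Holding:  Q/2 × H = 550/2 × £6.5 = £1,787.50
Total = £5,643.00 + £1,787.50 = £7,430.50

£7,430.50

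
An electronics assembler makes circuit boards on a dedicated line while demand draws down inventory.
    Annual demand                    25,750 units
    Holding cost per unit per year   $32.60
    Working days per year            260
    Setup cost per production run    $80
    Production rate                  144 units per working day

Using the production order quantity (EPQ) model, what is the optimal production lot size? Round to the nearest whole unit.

Daily demand d = 25,750/260 = 99.038; p = 144; 1 − d/p = 0.31223
EPQ = √(2DS / (H(1 − d/p)))
    = √(2 × 25,750 × 80 / (32.6 × 0.31223)) ≈ 636.21

636 units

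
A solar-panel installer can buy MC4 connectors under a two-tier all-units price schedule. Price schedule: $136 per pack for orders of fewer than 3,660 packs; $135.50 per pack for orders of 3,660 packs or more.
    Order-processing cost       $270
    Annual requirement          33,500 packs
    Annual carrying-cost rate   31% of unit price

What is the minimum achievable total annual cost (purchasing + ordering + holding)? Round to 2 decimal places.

H₁ = 31%×$136 = $42.1600;  H₂ = 31%×$135.50 = $42.0050
EOQ₁ = √(2×33,500×270/42.1600) = 655.04  (< 3,660, feasible at tier 1)
EOQ₂ = √(2×33,500×270/42.0050) = 656.25  (< 3,660 → use Q = 3,660 at tier-2 price)
TC(tier 1 (EOQ₁), Q≈655.0) = $4,583,616.56
TC(tier 2, Q≈3,660.0) = $4,618,590.46
Minimum at tier 1 (EOQ₁): $4,583,616.56

$4,583,616.56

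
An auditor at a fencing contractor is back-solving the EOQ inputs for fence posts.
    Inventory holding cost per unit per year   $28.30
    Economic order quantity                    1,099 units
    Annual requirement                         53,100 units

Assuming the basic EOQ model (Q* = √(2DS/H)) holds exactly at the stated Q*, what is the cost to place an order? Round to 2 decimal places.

EOQ relation: Q² = 2DS/H, so rearrange for the unknown.
S = Q²H / (2D) = 1,099² × 28.3 / (2 × 53,100) = 321.8528

$321.85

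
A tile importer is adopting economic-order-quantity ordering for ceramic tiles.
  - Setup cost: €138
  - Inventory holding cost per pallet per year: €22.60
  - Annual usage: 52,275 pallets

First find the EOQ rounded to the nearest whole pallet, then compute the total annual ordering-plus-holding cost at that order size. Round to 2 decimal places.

€18,057.42

EOQ = √(2DS/H) = √(2 × 52,275 × 138 / 22.6)
    = √(638,402.65) ≈ 799.00 → Q = 799 pallets
Annual ordering cost = (D/Q)·S = (52,275/799) × 138 = €9,028.72
Annual holding cost  = (Q/2)·H = (799/2) × 22.6 = €9,028.70
Total = €9,028.72 + €9,028.70 = €18,057.42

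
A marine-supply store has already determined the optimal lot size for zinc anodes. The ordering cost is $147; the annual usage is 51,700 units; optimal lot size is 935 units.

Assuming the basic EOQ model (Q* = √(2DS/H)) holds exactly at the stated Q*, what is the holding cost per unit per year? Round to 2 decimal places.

$17.39

EOQ relation: Q² = 2DS/H, so rearrange for the unknown.
H = 2DS / Q² = 2 × 51,700 × 147 / 935² = 17.3866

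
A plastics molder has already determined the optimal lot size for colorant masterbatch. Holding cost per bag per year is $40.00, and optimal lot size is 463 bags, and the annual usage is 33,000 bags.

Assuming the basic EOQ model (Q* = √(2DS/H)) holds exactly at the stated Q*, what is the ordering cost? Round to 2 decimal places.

EOQ relation: Q² = 2DS/H, so rearrange for the unknown.
S = Q²H / (2D) = 463² × 40 / (2 × 33,000) = 129.9206

$129.92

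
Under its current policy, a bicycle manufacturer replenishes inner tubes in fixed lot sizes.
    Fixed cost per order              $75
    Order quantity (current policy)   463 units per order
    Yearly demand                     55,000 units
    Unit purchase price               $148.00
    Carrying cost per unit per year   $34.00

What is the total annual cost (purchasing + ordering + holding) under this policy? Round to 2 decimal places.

Orders/yr = 55,000/463 = 118.790; ordering cost = 118.790 × $75 = $8,909.29
Average inventory = 463/2 = 231.5; holding cost = 231.5 × $34 = $7,871.00
Purchase cost = D·C = 55,000 × 148 = $8,140,000.00
Total = $8,909.29 + $7,871.00 + $8,140,000.00 = $8,156,780.29

$8,156,780.29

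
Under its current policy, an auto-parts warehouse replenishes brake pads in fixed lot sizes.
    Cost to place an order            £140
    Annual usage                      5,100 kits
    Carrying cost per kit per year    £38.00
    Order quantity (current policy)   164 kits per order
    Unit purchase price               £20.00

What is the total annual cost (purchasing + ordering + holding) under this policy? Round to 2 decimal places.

£109,469.66

Orders/yr = 5,100/164 = 31.098; ordering cost = 31.098 × £140 = £4,353.66
Average inventory = 164/2 = 82; holding cost = 82 × £38 = £3,116.00
Purchase cost = D·C = 5,100 × 20 = £102,000.00
Total = £4,353.66 + £3,116.00 + £102,000.00 = £109,469.66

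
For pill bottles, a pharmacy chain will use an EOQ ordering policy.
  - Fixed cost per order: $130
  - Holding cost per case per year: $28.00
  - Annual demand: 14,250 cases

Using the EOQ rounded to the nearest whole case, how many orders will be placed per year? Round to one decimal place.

39.1 orders per year

EOQ = √(2DS/H) = √(2 × 14,250 × 130 / 28)
    = √(132,321.43) ≈ 363.76 → Q = 364
N = D/Q = 14,250/364 ≈ 39.148 orders/yr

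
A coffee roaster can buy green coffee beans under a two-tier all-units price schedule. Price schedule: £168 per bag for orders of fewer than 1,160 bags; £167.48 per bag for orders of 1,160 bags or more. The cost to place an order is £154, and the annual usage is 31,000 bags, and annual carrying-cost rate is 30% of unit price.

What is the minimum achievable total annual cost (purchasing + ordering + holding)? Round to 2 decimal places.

£5,225,137.04

H₁ = 30%×£168 = £50.4000;  H₂ = 30%×£167.48 = £50.2440
EOQ₁ = √(2×31,000×154/50.4000) = 435.25  (< 1,160, feasible at tier 1)
EOQ₂ = √(2×31,000×154/50.2440) = 435.93  (< 1,160 → use Q = 1,160 at tier-2 price)
TC(tier 1 (EOQ₁), Q≈435.3) = £5,229,936.71
TC(tier 2, Q≈1,160.0) = £5,225,137.04
Minimum at tier 2: £5,225,137.04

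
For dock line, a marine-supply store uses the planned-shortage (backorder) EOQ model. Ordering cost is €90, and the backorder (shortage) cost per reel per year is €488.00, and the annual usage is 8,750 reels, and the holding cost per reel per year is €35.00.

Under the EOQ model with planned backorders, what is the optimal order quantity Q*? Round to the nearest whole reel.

Basic EOQ = √(2·8,750·90/35) = 212.132
Backorder adjustment √((H+b)/b) = √((35+488)/488) = 1.0352
Q* = 212.132 × 1.0352 ≈ 219.61

220 reels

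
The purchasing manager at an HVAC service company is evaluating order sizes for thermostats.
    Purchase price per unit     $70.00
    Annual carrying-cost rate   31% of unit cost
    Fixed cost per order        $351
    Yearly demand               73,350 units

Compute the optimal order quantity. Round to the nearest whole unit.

1,540 units

Holding cost per unit per year: H = 31% × $70 = $21.7000
Optimal lot size Q* = (2 × 73,350 × $351 / $21.7)^½ ≈ 1,540.42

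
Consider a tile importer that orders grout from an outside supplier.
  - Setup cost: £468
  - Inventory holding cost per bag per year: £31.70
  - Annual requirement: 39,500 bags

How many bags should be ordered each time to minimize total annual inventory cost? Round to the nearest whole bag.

1,080 bags

EOQ = √(2DS/H) = √(2 × 39,500 × 468 / 31.7)
    = √(1,166,309.15) ≈ 1,079.96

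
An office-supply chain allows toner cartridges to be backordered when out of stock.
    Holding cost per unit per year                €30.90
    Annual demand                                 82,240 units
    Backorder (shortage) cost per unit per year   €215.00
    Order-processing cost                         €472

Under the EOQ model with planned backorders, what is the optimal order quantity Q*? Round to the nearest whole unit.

Q* = √(2DS/H) · √((H + b)/b)
   = √(2 × 82,240 × 472 / 30.9) · √((30.9 + 215) / 215)
   = 1,585.069 × 1.0694 ≈ 1,695.15

1,695 units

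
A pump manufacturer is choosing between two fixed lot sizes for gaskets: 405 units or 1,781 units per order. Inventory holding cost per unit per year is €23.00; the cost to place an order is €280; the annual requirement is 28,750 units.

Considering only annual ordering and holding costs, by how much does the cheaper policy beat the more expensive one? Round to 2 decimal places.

€467.39

For each Q, cost = (D/Q)·S + (Q/2)·H.
TC(405) = (28,750/405)×280 + (405/2)×23 = €24,534.04
TC(1,781) = (28,750/1,781)×280 + (1,781/2)×23 = €25,001.43
Cheaper: Q = 405.  Difference = €467.39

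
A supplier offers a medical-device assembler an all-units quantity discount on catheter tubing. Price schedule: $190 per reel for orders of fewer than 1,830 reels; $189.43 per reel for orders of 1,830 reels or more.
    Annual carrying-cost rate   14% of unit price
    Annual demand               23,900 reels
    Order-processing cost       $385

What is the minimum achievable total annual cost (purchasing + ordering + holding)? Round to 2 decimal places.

$4,556,671.13

H₁ = 14%×$190 = $26.6000;  H₂ = 14%×$189.43 = $26.5202
EOQ₁ = √(2×23,900×385/26.6000) = 831.77  (< 1,830, feasible at tier 1)
EOQ₂ = √(2×23,900×385/26.5202) = 833.02  (< 1,830 → use Q = 1,830 at tier-2 price)
TC(tier 1 (EOQ₁), Q≈831.8) = $4,563,125.09
TC(tier 2, Q≈1,830.0) = $4,556,671.13
Minimum at tier 2: $4,556,671.13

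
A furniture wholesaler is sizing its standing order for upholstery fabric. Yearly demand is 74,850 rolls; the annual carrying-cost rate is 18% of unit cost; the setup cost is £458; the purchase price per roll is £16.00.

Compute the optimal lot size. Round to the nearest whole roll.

Holding cost per roll per year: H = 18% × £16 = £2.8800
EOQ = √(2DS/H) = √(2 × 74,850 × 458 / 2.88)
    = √(23,806,458.33) ≈ 4,879.19

4,879 rolls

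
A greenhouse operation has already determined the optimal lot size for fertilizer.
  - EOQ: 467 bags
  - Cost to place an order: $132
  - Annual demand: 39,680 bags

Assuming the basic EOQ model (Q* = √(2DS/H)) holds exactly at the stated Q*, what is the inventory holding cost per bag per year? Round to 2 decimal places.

From Q* = √(2DS/H) ⇒ Q*² = 2DS/H.
H = 2DS / Q² = 2 × 39,680 × 132 / 467² = 48.0332

$48.03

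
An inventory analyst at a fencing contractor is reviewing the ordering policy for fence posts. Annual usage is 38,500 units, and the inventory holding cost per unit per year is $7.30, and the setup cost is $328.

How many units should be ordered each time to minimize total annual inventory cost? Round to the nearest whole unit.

2DS/H = 2·38,500·328/7.3 = 3,459,726.03
EOQ = √3,459,726.03 ≈ 1,860.03

1,860 units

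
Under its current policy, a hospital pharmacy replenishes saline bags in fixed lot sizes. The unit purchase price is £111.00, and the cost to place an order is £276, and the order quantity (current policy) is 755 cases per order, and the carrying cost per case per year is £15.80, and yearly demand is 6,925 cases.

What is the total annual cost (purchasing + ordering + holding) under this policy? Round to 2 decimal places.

Annual ordering cost = (D/Q)·S = (6,925/755) × 276 = £2,531.52
Annual holding cost  = (Q/2)·H = (755/2) × 15.8 = £5,964.50
Purchase cost = D·C = 6,925 × 111 = £768,675.00
Total = £2,531.52 + £5,964.50 + £768,675.00 = £777,171.02

£777,171.02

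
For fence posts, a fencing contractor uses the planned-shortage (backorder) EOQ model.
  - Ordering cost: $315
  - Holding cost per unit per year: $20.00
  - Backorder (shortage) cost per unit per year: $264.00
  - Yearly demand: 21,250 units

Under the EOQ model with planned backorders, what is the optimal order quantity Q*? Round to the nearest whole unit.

849 units

Basic EOQ = √(2·21,250·315/20) = 818.153
Backorder adjustment √((H+b)/b) = √((20+264)/264) = 1.0372
Q* = 818.153 × 1.0372 ≈ 848.58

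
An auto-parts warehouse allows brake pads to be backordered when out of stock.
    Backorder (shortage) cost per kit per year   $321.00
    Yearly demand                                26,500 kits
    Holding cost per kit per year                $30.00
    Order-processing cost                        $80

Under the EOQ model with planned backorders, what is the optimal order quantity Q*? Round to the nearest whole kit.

Q* = √(2DS/H) · √((H + b)/b)
   = √(2 × 26,500 × 80 / 30) · √((30 + 321) / 321)
   = 375.943 × 1.0457 ≈ 393.12

393 kits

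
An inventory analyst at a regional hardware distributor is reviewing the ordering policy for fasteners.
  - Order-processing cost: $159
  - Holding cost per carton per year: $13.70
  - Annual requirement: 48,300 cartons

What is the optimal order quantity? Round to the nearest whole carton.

1,059 cartons

Optimal lot size Q* = (2 × 48,300 × $159 / $13.7)^½ ≈ 1,058.83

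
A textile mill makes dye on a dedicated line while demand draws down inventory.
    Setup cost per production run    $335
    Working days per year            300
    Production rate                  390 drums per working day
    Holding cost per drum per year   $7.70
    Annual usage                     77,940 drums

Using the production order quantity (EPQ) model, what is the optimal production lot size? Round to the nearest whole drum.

d = 77,940/300 = 259.8000 drums/day;  effective holding cost H(1 − d/p) = 7.7·(1 − 259.8000/390) = 2.57062
Q* = √(2DS / H_eff) = √(2·77,940·335 / 2.57062) ≈ 4,507.12

4,507 drums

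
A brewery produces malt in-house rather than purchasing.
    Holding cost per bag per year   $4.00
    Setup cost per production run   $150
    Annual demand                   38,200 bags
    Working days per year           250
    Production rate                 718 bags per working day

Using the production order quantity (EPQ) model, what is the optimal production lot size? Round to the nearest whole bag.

Daily demand d = 38,200/250 = 152.800; p = 718; 1 − d/p = 0.78719
EPQ = √(2DS / (H(1 − d/p)))
    = √(2 × 38,200 × 150 / (4 × 0.78719)) ≈ 1,907.76

1,908 bags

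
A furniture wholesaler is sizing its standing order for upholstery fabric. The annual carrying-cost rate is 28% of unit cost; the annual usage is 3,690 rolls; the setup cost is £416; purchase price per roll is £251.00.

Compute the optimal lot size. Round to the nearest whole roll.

H = i·C = 0.28 × £251 = £70.2800 per roll-year
EOQ = √(2DS/H) = √(2 × 3,690 × 416 / 70.28)
    = √(43,683.55) ≈ 209.01

209 rolls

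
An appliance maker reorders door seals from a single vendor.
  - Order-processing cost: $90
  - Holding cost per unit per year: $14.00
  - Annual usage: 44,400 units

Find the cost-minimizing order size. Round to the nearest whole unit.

Optimal lot size Q* = (2 × 44,400 × $90 / $14)^½ ≈ 755.55

756 units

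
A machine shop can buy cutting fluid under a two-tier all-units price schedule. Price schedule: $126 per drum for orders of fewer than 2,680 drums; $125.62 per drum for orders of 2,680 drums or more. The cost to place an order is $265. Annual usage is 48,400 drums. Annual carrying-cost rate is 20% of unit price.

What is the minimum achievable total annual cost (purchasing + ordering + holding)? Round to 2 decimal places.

$6,118,459.98

H₁ = 20%×$126 = $25.2000;  H₂ = 20%×$125.62 = $25.1240
EOQ₁ = √(2×48,400×265/25.2000) = 1,008.93  (< 2,680, feasible at tier 1)
EOQ₂ = √(2×48,400×265/25.1240) = 1,010.45  (< 2,680 → use Q = 2,680 at tier-2 price)
TC(tier 1 (EOQ₁), Q≈1,008.9) = $6,123,825.00
TC(tier 2, Q≈2,680.0) = $6,118,459.98
Minimum at tier 2: $6,118,459.98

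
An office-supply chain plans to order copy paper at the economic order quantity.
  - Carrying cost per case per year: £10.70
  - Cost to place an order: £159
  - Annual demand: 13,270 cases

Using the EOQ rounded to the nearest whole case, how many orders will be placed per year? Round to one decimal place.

21.1 orders per year

Optimal lot size Q* = (2 × 13,270 × £159 / £10.7)^½ ≈ 628.00 → Q = 628
N = D/Q = 13,270/628 ≈ 21.131 orders/yr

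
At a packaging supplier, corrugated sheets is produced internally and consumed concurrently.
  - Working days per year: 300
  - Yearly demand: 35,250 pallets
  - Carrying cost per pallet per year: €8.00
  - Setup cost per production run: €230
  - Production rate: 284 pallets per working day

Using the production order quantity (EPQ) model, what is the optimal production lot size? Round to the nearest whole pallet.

1,859 pallets

d = 35,250/300 = 117.5000 pallets/day;  effective holding cost H(1 − d/p) = 8·(1 − 117.5000/284) = 4.69014
Q* = √(2DS / H_eff) = √(2·35,250·230 / 4.69014) ≈ 1,859.37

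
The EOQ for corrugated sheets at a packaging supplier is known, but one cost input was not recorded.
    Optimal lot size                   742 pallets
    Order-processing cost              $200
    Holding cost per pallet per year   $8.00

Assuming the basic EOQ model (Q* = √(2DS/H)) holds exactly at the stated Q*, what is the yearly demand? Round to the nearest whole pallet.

Since Q* = (2DS/H)^½, squaring gives Q*²·H = 2DS.
D = Q²H / (2S) = 742² × 8 / (2 × 200) = 11,011.28

11,011 pallets per year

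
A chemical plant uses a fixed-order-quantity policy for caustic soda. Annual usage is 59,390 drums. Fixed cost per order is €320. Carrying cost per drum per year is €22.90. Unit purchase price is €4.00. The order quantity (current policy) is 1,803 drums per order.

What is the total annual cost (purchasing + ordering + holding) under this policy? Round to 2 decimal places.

Orders/yr = 59,390/1,803 = 32.940; ordering cost = 32.940 × €320 = €10,540.65
Average inventory = 1,803/2 = 901.5; holding cost = 901.5 × €22.9 = €20,644.35
Purchase cost = D·C = 59,390 × 4 = €237,560.00
Total = €10,540.65 + €20,644.35 + €237,560.00 = €268,745.00

€268,745.00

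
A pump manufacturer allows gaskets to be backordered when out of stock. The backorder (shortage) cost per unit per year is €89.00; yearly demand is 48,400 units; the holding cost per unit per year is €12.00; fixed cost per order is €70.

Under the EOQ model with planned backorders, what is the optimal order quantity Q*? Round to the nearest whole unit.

Q* = √(2DS/H) · √((H + b)/b)
   = √(2 × 48,400 × 70 / 12) · √((12 + 89) / 89)
   = 751.443 × 1.0653 ≈ 800.50

801 units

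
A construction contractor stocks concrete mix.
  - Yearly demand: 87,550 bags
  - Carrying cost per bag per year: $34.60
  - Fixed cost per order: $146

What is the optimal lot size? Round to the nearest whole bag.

Optimal lot size Q* = (2 × 87,550 × $146 / $34.6)^½ ≈ 859.57

860 bags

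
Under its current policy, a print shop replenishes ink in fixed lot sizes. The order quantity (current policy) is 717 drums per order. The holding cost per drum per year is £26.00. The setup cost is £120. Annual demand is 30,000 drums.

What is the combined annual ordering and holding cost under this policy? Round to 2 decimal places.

£14,341.92

Annual ordering cost = (D/Q)·S = (30,000/717) × 120 = £5,020.92
Annual holding cost  = (Q/2)·H = (717/2) × 26 = £9,321.00
Total = £5,020.92 + £9,321.00 = £14,341.92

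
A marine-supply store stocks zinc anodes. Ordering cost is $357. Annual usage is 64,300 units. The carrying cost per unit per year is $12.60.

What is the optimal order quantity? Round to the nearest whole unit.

EOQ = √(2DS/H) = √(2 × 64,300 × 357 / 12.6)
    = √(3,643,666.67) ≈ 1,908.84

1,909 units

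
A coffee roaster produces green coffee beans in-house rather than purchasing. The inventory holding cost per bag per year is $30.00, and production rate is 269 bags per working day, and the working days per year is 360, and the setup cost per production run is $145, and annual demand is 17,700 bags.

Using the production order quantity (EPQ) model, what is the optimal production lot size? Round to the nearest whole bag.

d = 17,700/360 = 49.1667 bags/day;  effective holding cost H(1 − d/p) = 30·(1 − 49.1667/269) = 24.51673
Q* = √(2DS / H_eff) = √(2·17,700·145 / 24.51673) ≈ 457.57

458 bags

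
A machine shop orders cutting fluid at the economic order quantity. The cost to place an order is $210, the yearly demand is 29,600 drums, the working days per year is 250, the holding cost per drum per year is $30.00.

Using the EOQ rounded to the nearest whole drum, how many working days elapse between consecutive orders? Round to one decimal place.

5.4 days

Optimal lot size Q* = (2 × 29,600 × $210 / $30)^½ ≈ 643.74 → Q = 644 drums
Cycle time = (working days × Q)/D = (250 × 644) / 29,600 = 5.439 days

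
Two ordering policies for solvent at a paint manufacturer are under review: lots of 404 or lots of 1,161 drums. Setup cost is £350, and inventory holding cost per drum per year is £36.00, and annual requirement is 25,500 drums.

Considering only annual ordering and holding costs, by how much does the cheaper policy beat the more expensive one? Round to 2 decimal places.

£778.25

Annual cost at Q: ordering D·S/Q plus holding Q·H/2.
TC(404) = (25,500/404)×350 + (404/2)×36 = £29,363.58
TC(1,161) = (25,500/1,161)×350 + (1,161/2)×36 = £28,585.34
Cheaper: Q = 1,161.  Difference = £778.25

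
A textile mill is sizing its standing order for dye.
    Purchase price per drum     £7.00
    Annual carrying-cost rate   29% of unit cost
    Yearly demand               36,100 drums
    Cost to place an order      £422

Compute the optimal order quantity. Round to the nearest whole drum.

3,874 drums

Holding cost per drum per year: H = 29% × £7 = £2.0300
EOQ = √(2DS/H) = √(2 × 36,100 × 422 / 2.03)
    = √(15,009,064.04) ≈ 3,874.15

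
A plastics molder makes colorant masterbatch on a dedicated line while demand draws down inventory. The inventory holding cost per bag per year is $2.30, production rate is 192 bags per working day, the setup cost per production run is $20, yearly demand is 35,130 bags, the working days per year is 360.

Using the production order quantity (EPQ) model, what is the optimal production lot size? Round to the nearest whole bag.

1,115 bags

d = 35,130/360 = 97.5833 bags/day;  effective holding cost H(1 − d/p) = 2.3·(1 − 97.5833/192) = 1.13103
Q* = √(2DS / H_eff) = √(2·35,130·20 / 1.13103) ≈ 1,114.63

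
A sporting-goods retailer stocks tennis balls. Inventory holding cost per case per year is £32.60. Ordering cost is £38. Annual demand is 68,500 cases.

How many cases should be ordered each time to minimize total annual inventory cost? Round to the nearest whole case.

Q* = √(2·D·S / H) = √(2·68,500·38 / 32.6) = √159,693.3 ≈ 399.62

400 cases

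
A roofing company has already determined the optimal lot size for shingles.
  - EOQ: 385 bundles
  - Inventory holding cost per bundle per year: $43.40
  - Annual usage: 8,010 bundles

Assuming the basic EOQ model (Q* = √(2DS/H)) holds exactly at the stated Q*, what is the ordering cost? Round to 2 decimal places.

$401.56

Since Q* = (2DS/H)^½, squaring gives Q*²·H = 2DS.
S = Q²H / (2D) = 385² × 43.4 / (2 × 8,010) = 401.5584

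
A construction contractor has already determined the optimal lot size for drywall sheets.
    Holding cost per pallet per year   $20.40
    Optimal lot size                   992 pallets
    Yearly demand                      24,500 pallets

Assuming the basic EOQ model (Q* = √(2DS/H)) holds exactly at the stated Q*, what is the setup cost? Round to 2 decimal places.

EOQ relation: Q² = 2DS/H, so rearrange for the unknown.
S = Q²H / (2D) = 992² × 20.4 / (2 × 24,500) = 409.6920

$409.69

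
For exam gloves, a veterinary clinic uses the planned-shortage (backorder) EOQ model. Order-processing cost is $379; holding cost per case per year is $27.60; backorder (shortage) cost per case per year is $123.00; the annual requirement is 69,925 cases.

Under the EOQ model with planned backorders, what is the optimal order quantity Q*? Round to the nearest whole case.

1,533 cases

Basic EOQ = √(2·69,925·379/27.6) = 1,385.786
Backorder adjustment √((H+b)/b) = √((27.6+123)/123) = 1.1065
Q* = 1,385.786 × 1.1065 ≈ 1,533.40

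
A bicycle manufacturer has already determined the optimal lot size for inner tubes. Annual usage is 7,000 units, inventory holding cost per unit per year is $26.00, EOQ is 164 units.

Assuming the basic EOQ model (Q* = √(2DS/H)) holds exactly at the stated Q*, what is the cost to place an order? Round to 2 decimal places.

Since Q* = (2DS/H)^½, squaring gives Q*²·H = 2DS.
S = Q²H / (2D) = 164² × 26 / (2 × 7,000) = 49.9497

$49.95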